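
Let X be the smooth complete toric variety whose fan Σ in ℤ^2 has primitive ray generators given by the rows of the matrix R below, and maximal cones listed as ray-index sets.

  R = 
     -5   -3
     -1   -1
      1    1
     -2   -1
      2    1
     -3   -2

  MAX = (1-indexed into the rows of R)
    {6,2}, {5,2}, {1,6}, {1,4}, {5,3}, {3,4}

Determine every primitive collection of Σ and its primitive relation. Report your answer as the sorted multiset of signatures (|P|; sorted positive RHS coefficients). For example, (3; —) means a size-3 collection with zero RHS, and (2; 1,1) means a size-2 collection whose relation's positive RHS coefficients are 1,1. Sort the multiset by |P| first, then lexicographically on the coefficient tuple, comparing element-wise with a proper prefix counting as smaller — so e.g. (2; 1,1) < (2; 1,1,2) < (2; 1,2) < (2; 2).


|primitive collections| = 9. Relations:

  {2,3}:  v_{2} + v_{3} = 0  so sig = (2; —)
  {4,5}:  v_{4} + v_{5} = 0  so sig = (2; —)
  {1,5}:  v_{1} + v_{5} = v_{6}  so sig = (2; 1)
  {2,4}:  v_{2} + v_{4} = v_{6}  so sig = (2; 1)
  {3,6}:  v_{3} + v_{6} = v_{4}  so sig = (2; 1)
  {4,6}:  v_{4} + v_{6} = v_{1}  so sig = (2; 1)
  {5,6}:  v_{5} + v_{6} = v_{2}  so sig = (2; 1)
  {1,2}:  v_{1} + v_{2} = 2·v_{6}  so sig = (2; 2)
  {1,3}:  v_{1} + v_{3} = 2·v_{4}  so sig = (2; 2)

so the primitive-relation signature multiset is
{ (2; —) ×2,  (2; 1) ×5,  (2; 2) ×2 }


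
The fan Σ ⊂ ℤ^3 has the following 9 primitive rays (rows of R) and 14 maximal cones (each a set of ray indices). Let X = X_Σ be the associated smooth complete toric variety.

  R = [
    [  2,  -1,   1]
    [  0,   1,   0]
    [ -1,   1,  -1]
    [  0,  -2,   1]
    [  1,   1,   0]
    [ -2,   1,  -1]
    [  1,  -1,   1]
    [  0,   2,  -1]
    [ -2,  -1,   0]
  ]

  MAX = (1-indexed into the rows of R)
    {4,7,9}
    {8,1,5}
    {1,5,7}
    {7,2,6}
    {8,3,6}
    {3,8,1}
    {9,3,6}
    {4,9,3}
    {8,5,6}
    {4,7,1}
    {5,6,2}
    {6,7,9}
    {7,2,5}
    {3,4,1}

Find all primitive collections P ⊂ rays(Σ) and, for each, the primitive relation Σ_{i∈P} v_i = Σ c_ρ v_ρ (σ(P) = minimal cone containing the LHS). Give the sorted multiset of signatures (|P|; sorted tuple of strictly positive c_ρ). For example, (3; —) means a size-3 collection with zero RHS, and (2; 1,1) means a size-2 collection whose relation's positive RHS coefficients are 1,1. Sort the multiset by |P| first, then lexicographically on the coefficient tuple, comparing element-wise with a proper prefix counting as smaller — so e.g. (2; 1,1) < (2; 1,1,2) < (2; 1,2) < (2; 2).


16 minimal non-faces of Δ(Σ) (on 9 rays):

  • {1,6}:  v_{1} + v_{6} = 0 — sig = (2; —)
  • {3,7}:  v_{3} + v_{7} = 0 — sig = (2; —)
  • {4,8}:  v_{4} + v_{8} = 0 — sig = (2; —)
  • {1,9}:  v_{1} + v_{9} = v_{4} — sig = (2; 1)
  • {3,5}:  v_{3} + v_{5} = v_{8} — sig = (2; 1)
  • {4,5}:  v_{4} + v_{5} = v_{7} — sig = (2; 1)
  • {4,6}:  v_{4} + v_{6} = v_{9} — sig = (2; 1)
  • {7,8}:  v_{7} + v_{8} = v_{5} — sig = (2; 1)
  • {8,9}:  v_{8} + v_{9} = v_{6} — sig = (2; 1)
  • {1,2}:  v_{1} + v_{2} = v_{5} + v_{7} — sig = (2; 1,1)
  • {2,3}:  v_{2} + v_{3} = v_{5} + v_{6} — sig = (2; 1,1)
  • {5,9}:  v_{5} + v_{9} = v_{6} + v_{7} — sig = (2; 1,1)
  • {2,4}:  v_{2} + v_{4} = v_{6} + 2·v_{7} — sig = (2; 1,2)
  • {2,8}:  v_{2} + v_{8} = 2·v_{5} + v_{6} — sig = (2; 1,2)
  • {2,9}:  v_{2} + v_{9} = 2·v_{6} + 2·v_{7} — sig = (2; 2,2)
  • {5,6,7}:  v_{5} + v_{6} + v_{7} = v_{2} — sig = (3; 1)

so the primitive-relation signature multiset is
    (2; —)
    (2; —)
    (2; —)
    (2; 1)
    (2; 1)
    (2; 1)
    (2; 1)
    (2; 1)
    (2; 1)
    (2; 1,1)
    (2; 1,1)
    (2; 1,1)
    (2; 1,2)
    (2; 1,2)
    (2; 2,2)
    (3; 1)


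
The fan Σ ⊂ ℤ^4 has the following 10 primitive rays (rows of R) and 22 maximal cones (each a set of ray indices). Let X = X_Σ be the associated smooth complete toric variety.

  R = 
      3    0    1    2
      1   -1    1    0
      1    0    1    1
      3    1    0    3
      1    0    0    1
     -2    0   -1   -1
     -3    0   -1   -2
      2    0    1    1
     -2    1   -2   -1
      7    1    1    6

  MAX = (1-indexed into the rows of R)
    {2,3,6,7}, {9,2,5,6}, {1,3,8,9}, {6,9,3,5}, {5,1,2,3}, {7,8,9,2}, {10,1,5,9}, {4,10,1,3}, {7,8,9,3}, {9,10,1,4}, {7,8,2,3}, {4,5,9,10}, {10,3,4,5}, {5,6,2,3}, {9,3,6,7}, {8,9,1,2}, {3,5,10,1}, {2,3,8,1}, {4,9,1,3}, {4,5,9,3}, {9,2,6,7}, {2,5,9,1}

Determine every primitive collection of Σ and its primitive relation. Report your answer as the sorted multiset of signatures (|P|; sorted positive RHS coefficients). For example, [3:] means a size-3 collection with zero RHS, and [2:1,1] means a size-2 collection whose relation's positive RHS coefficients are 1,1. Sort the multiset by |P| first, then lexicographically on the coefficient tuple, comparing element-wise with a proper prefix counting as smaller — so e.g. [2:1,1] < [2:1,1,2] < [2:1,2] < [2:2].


|primitive collections| = 17. Relations:

  P={1,7}:  v_{1} + v_{7} = 0  so sig = [2:]
  P={6,8}:  v_{6} + v_{8} = 0  so sig = [2:]
  P={1,6}:  v_{1} + v_{6} = v_{5}  so sig = [2:1]
  P={5,7}:  v_{5} + v_{7} = v_{6}  so sig = [2:1]
  P={5,8}:  v_{5} + v_{8} = v_{1}  so sig = [2:1]
  P={2,4}:  v_{2} + v_{4} = v_{1} + v_{5}  so sig = [2:1,1]
  P={7,10}:  v_{7} + v_{10} = v_{4} + v_{5}  so sig = [2:1,1]
  P={4,7}:  v_{4} + v_{7} = v_{3} + v_{5} + v_{9}  so sig = [2:1,1,1]
  P={4,6}:  v_{4} + v_{6} = v_{3} + 2·v_{5} + v_{9}  so sig = [2:1,1,2]
  P={4,8}:  v_{4} + v_{8} = 2·v_{1} + v_{3} + v_{9}  so sig = [2:1,1,2]
  P={6,10}:  v_{6} + v_{10} = v_{4} + 2·v_{5}  so sig = [2:1,2]
  P={8,10}:  v_{8} + v_{10} = 2·v_{1} + v_{4}  so sig = [2:1,2]
  P={2,10}:  v_{2} + v_{10} = 2·v_{1} + 2·v_{5}  so sig = [2:2,2]
  P={2,3,9}:  v_{2} + v_{3} + v_{9} = 0  so sig = [3:]
  P={1,4,5}:  v_{1} + v_{4} + v_{5} = v_{10}  so sig = [3:1]
  P={3,9,10}:  v_{3} + v_{9} + v_{10} = 2·v_{4}  so sig = [3:2]
  P={1,3,5,9}:  v_{1} + v_{3} + v_{5} + v_{9} = v_{4}  so sig = [4:1]

Sorted signature multiset PRS(X):
    [2:]
    [2:]
    [2:1]
    [2:1]
    [2:1]
    [2:1,1]
    [2:1,1]
    [2:1,1,1]
    [2:1,1,2]
    [2:1,1,2]
    [2:1,2]
    [2:1,2]
    [2:2,2]
    [3:]
    [3:1]
    [3:2]
    [4:1]


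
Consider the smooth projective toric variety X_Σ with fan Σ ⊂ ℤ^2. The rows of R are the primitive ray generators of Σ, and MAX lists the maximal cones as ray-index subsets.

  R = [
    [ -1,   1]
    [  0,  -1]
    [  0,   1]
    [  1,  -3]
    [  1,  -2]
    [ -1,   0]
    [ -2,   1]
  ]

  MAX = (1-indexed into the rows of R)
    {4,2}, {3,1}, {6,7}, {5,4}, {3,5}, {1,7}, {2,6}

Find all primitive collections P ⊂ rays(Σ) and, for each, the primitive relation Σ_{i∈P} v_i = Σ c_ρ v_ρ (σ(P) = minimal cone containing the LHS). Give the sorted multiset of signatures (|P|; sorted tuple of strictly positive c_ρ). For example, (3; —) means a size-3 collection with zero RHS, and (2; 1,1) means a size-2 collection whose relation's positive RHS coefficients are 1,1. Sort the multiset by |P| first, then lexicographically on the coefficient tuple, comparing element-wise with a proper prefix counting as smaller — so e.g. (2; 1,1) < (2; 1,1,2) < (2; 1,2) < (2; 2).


14 collections generate NE(X_Σ); each relation:

  • {2,3}:  v_{2} + v_{3} = 0  ⟹  sig = (2; —)
  • {1,2}:  v_{1} + v_{2} = v_{6}  ⟹  sig = (2; 1)
  • {1,5}:  v_{1} + v_{5} = v_{2}  ⟹  sig = (2; 1)
  • {1,6}:  v_{1} + v_{6} = v_{7}  ⟹  sig = (2; 1)
  • {2,5}:  v_{2} + v_{5} = v_{4}  ⟹  sig = (2; 1)
  • {3,4}:  v_{3} + v_{4} = v_{5}  ⟹  sig = (2; 1)
  • {3,6}:  v_{3} + v_{6} = v_{1}  ⟹  sig = (2; 1)
  • {5,7}:  v_{5} + v_{7} = v_{2} + v_{6}  ⟹  sig = (2; 1,1)
  • {4,7}:  v_{4} + v_{7} = 2·v_{2} + v_{6}  ⟹  sig = (2; 1,2)
  • {1,4}:  v_{1} + v_{4} = 2·v_{2}  ⟹  sig = (2; 2)
  • {2,7}:  v_{2} + v_{7} = 2·v_{6}  ⟹  sig = (2; 2)
  • {3,7}:  v_{3} + v_{7} = 2·v_{1}  ⟹  sig = (2; 2)
  • {5,6}:  v_{5} + v_{6} = 2·v_{2}  ⟹  sig = (2; 2)
  • {4,6}:  v_{4} + v_{6} = 3·v_{2}  ⟹  sig = (2; 3)

Signatures (|P|; sorted positive RHS coefficients), sorted:
    |P|=2: 14 collections, coeffs (), (1), (1), (1), (1), (1), (1), (1,1), (1,2), (2), (2), (2), (2), (3)


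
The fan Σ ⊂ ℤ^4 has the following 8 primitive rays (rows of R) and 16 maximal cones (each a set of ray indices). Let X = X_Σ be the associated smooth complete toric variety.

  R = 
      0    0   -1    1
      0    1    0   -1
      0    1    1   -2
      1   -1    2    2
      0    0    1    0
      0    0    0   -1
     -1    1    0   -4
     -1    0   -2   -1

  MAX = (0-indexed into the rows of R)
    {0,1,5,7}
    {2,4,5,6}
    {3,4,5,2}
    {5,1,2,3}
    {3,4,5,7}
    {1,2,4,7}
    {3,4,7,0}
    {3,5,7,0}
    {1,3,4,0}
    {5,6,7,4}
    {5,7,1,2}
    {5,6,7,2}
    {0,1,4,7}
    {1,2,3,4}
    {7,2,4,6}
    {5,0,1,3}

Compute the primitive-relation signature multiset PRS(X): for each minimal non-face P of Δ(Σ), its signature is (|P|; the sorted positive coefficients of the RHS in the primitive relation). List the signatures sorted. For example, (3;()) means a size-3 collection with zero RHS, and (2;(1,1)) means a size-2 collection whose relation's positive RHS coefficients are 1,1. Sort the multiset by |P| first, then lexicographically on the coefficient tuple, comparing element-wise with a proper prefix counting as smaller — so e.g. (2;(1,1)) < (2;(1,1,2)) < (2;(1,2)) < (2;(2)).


Minimal non-faces — 9 found among 8 rays, 16 max cones:

  P={0,2}:  v_{0} + v_{2} = v_{1}  →  sig = (2;(1))
  P={0,6}:  v_{0} + v_{6} = v_{2} + v_{7}  →  sig = (2;(1,1))
  P={1,6}:  v_{1} + v_{6} = 2·v_{2} + v_{7}  →  sig = (2;(1,2))
  P={3,6}:  v_{3} + v_{6} = 2·v_{4} + 2·v_{5}  →  sig = (2;(2,2))
  P={0,4,5}:  v_{0} + v_{4} + v_{5} = 0  →  sig = (3;())
  P={1,3,7}:  v_{1} + v_{3} + v_{7} = 0  →  sig = (3;())
  P={1,4,5}:  v_{1} + v_{4} + v_{5} = v_{2}  →  sig = (3;(1))
  P={2,3,7}:  v_{2} + v_{3} + v_{7} = v_{4} + v_{5}  →  sig = (3;(1,1))
  P={2,4,5,7}:  v_{2} + v_{4} + v_{5} + v_{7} = v_{6}  →  sig = (4;(1))

Sorted signature multiset PRS(X):
    |P|=2: 4 collections, coeffs (1), (1,1), (1,2), (2,2)
    |P|=3: 4 collections, coeffs (), (), (1), (1,1)
    |P|=4: 1 collection, coeffs (1)


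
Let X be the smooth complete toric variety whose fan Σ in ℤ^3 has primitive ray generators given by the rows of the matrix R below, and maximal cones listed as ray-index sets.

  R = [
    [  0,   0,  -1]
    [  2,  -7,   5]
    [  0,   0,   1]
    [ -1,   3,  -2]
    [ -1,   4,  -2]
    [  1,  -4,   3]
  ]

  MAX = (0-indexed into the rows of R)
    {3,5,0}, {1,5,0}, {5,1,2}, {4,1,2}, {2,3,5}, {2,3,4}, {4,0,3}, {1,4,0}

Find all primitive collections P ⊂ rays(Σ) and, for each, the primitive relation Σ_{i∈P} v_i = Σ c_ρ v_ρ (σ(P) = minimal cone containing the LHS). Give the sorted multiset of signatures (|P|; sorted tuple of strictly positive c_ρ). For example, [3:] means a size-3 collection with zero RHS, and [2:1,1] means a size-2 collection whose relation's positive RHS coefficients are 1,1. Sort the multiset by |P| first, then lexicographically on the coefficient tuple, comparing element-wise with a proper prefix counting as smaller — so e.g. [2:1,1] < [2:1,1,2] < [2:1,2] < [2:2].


Σ has 3 primitive collections:

  P = {0,2}:  v_{0} + v_{2} = 0  ⇒ sig = [2:]
  P = {1,3}:  v_{1} + v_{3} = v_{5}  ⇒ sig = [2:1]
  P = {4,5}:  v_{4} + v_{5} = v_{2}  ⇒ sig = [2:1]

so the primitive-relation signature multiset is
[[2:], [2:1], [2:1]]


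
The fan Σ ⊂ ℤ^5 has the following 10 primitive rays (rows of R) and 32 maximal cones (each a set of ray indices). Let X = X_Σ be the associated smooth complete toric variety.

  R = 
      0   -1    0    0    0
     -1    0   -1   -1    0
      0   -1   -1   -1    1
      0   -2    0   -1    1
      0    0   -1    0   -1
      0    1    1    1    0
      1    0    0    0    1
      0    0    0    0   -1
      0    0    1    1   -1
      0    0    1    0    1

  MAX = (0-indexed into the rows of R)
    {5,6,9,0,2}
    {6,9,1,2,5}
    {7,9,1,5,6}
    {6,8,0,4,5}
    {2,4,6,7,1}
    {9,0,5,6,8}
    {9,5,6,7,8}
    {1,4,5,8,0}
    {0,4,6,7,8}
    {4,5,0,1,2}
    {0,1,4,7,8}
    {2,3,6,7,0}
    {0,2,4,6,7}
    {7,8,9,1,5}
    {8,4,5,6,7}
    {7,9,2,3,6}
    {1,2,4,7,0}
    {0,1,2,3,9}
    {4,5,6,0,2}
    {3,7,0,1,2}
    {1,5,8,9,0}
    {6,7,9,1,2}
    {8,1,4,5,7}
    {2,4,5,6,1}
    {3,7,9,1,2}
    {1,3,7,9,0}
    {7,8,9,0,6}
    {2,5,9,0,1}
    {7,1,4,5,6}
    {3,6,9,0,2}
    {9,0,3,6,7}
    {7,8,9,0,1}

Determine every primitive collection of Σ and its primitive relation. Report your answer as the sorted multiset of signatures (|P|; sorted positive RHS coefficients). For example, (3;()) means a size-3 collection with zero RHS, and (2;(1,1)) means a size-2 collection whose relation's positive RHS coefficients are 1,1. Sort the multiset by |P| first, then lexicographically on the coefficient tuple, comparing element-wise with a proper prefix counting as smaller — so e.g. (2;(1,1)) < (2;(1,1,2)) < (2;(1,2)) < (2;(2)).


Minimal non-faces — 11 found among 10 rays, 32 max cones:

  {4,9}:  v_{4} + v_{9} = 0  →  sig = (2;())
  {2,8}:  v_{2} + v_{8} = v_{0}  →  sig = (2;(1))
  {3,5}:  v_{3} + v_{5} = v_{0} + v_{9}  →  sig = (2;(1,1))
  {3,4}:  v_{3} + v_{4} = v_{0} + v_{2} + v_{7}  →  sig = (2;(1,1,1))
  {3,8}:  v_{3} + v_{8} = 2·v_{0} + v_{7} + v_{9}  →  sig = (2;(1,1,2))
  {1,6,8}:  v_{1} + v_{6} + v_{8} = 0  →  sig = (3;())
  {2,5,7}:  v_{2} + v_{5} + v_{7} = 0  →  sig = (3;())
  {0,1,6}:  v_{0} + v_{1} + v_{6} = v_{2}  →  sig = (3;(1))
  {0,5,7}:  v_{0} + v_{5} + v_{7} = v_{8}  →  sig = (3;(1))
  {1,3,6}:  v_{1} + v_{3} + v_{6} = 2·v_{2} + v_{7} + v_{9}  →  sig = (3;(1,1,2))
  {0,2,7,9}:  v_{0} + v_{2} + v_{7} + v_{9} = v_{3}  →  sig = (4;(1))

Signatures (|P|; sorted positive RHS coefficients), sorted:
{ (2;()),  (2;(1)),  (2;(1,1)),  (2;(1,1,1)),  (2;(1,1,2)),  (3;()) ×2,  (3;(1)) ×2,  (3;(1,1,2)),  (4;(1)) }


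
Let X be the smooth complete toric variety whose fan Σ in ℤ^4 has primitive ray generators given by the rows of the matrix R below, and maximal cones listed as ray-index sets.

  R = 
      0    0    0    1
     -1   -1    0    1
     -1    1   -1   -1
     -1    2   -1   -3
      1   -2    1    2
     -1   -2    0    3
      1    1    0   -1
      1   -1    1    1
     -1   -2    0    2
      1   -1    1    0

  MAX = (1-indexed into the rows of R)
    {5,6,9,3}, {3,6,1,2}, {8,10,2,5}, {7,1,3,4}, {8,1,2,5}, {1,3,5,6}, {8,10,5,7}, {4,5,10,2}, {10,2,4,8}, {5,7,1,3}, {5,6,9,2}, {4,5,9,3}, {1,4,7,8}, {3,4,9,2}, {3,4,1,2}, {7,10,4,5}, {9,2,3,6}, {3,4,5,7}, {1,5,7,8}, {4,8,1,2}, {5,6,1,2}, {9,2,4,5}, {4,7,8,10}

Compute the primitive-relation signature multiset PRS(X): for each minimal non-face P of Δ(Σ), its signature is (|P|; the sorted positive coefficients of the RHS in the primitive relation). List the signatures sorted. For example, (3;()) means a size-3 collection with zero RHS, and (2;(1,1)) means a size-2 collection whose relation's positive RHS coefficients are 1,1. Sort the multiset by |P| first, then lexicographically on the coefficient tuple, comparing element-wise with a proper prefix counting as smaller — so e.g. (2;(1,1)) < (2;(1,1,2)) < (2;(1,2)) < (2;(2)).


Δ(Σ) — 10 vertices, 15 min non-faces:

  P = {2,7}:  v_{2} + v_{7} = 0 — sig = (2;())
  P = {3,8}:  v_{3} + v_{8} = 0 — sig = (2;())
  P = {1,9}:  v_{1} + v_{9} = v_{6} — sig = (2;(1))
  P = {1,10}:  v_{1} + v_{10} = v_{8} — sig = (2;(1))
  P = {3,10}:  v_{3} + v_{10} = v_{4} + v_{5} — sig = (2;(1,1))
  P = {4,6}:  v_{4} + v_{6} = v_{2} + v_{3} — sig = (2;(1,1))
  P = {6,10}:  v_{6} + v_{10} = v_{2} + v_{5} — sig = (2;(1,1))
  P = {7,9}:  v_{7} + v_{9} = v_{3} + v_{5} — sig = (2;(1,1))
  P = {8,9}:  v_{8} + v_{9} = v_{2} + v_{5} — sig = (2;(1,1))
  P = {6,7}:  v_{6} + v_{7} = v_{1} + v_{3} + v_{5} — sig = (2;(1,1,1))
  P = {6,8}:  v_{6} + v_{8} = v_{1} + v_{2} + v_{5} — sig = (2;(1,1,1))
  P = {9,10}:  v_{9} + v_{10} = v_{2} + v_{4} + 2·v_{5} — sig = (2;(1,1,2))
  P = {1,4,5}:  v_{1} + v_{4} + v_{5} = 0 — sig = (3;())
  P = {2,3,5}:  v_{2} + v_{3} + v_{5} = v_{9} — sig = (3;(1))
  P = {4,5,8}:  v_{4} + v_{5} + v_{8} = v_{10} — sig = (3;(1))

so the primitive-relation signature multiset is
    (2;())
    (2;())
    (2;(1))
    (2;(1))
    (2;(1,1))
    (2;(1,1))
    (2;(1,1))
    (2;(1,1))
    (2;(1,1))
    (2;(1,1,1))
    (2;(1,1,1))
    (2;(1,1,2))
    (3;())
    (3;(1))
    (3;(1))


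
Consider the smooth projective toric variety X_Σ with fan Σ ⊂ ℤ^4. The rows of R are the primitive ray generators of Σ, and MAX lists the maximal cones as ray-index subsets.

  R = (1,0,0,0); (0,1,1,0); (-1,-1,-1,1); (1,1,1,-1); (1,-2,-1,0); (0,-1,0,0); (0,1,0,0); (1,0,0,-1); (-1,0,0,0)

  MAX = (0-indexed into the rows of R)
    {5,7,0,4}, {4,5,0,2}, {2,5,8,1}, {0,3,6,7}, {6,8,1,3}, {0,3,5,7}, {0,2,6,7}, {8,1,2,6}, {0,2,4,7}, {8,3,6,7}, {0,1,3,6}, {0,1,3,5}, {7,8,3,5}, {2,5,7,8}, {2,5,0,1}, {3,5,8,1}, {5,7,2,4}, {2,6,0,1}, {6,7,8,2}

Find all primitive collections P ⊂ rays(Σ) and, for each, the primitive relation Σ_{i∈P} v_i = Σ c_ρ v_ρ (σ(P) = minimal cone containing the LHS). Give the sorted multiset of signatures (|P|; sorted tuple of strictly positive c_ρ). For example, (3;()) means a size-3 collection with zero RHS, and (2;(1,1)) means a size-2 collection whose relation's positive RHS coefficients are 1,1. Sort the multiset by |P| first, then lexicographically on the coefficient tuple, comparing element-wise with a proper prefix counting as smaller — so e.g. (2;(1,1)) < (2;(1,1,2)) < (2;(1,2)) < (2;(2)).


9 collections generate NE(X_Σ); each relation:

  {0,8}:  v_{0} + v_{8} = 0  →  sig = (2;())
  {2,3}:  v_{2} + v_{3} = 0  →  sig = (2;())
  {5,6}:  v_{5} + v_{6} = 0  →  sig = (2;())
  {1,7}:  v_{1} + v_{7} = v_{3}  →  sig = (2;(1))
  {1,4}:  v_{1} + v_{4} = v_{0} + v_{5}  →  sig = (2;(1,1))
  {3,4}:  v_{3} + v_{4} = v_{0} + v_{5} + v_{7}  →  sig = (2;(1,1,1))
  {4,6}:  v_{4} + v_{6} = v_{0} + v_{2} + v_{7}  →  sig = (2;(1,1,1))
  {4,8}:  v_{4} + v_{8} = v_{2} + v_{5} + v_{7}  →  sig = (2;(1,1,1))
  {0,2,5,7}:  v_{0} + v_{2} + v_{5} + v_{7} = v_{4}  →  sig = (4;(1))

so the primitive-relation signature multiset is
{ (2;()) ×3,  (2;(1)),  (2;(1,1)),  (2;(1,1,1)) ×3,  (4;(1)) }


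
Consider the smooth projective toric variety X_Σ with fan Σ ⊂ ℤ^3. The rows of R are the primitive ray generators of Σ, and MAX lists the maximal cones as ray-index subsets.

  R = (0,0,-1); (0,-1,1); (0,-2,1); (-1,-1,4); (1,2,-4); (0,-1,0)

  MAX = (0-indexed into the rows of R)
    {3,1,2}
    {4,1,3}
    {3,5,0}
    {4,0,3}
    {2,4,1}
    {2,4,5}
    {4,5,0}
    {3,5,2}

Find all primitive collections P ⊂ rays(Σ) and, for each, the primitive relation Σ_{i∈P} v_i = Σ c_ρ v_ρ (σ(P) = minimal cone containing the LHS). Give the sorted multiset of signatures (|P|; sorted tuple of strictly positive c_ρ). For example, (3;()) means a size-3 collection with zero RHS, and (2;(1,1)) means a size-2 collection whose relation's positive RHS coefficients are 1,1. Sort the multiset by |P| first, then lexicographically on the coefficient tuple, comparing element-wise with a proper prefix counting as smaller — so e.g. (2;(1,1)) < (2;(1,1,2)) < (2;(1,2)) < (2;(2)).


|primitive collections| = 5. Relations:

  {0,1}:  v_{0} + v_{1} = v_{5}  ⇒ sig = (2;(1))
  {1,5}:  v_{1} + v_{5} = v_{2}  ⇒ sig = (2;(1))
  {0,2}:  v_{0} + v_{2} = 2·v_{5}  ⇒ sig = (2;(2))
  {3,4,5}:  v_{3} + v_{4} + v_{5} = 0  ⇒ sig = (3;())
  {2,3,4}:  v_{2} + v_{3} + v_{4} = v_{1}  ⇒ sig = (3;(1))

Signatures (|P|; sorted positive RHS coefficients), sorted:
[(2;(1)), (2;(1)), (2;(2)), (3;()), (3;(1))]


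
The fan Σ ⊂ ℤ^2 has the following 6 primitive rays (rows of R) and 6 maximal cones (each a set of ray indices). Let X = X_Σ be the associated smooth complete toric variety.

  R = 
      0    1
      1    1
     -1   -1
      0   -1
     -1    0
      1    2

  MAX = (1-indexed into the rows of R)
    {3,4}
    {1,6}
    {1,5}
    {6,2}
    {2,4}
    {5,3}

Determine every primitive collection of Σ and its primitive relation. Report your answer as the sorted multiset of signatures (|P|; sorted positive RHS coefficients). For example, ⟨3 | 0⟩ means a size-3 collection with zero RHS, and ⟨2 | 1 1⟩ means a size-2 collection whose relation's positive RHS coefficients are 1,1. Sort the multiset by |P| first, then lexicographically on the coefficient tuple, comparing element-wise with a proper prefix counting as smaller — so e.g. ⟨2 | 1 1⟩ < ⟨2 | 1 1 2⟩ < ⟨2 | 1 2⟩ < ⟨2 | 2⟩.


|primitive collections| = 9. Relations:

  P={1,4}:  v_{1} + v_{4} = 0 ; sig = ⟨2 | 0⟩
  P={2,3}:  v_{2} + v_{3} = 0 ; sig = ⟨2 | 0⟩
  P={1,2}:  v_{1} + v_{2} = v_{6} ; sig = ⟨2 | 1⟩
  P={1,3}:  v_{1} + v_{3} = v_{5} ; sig = ⟨2 | 1⟩
  P={2,5}:  v_{2} + v_{5} = v_{1} ; sig = ⟨2 | 1⟩
  P={3,6}:  v_{3} + v_{6} = v_{1} ; sig = ⟨2 | 1⟩
  P={4,5}:  v_{4} + v_{5} = v_{3} ; sig = ⟨2 | 1⟩
  P={4,6}:  v_{4} + v_{6} = v_{2} ; sig = ⟨2 | 1⟩
  P={5,6}:  v_{5} + v_{6} = 2·v_{1} ; sig = ⟨2 | 2⟩

so the primitive-relation signature multiset is
[⟨2 | 0⟩, ⟨2 | 0⟩, ⟨2 | 1⟩, ⟨2 | 1⟩, ⟨2 | 1⟩, ⟨2 | 1⟩, ⟨2 | 1⟩, ⟨2 | 1⟩, ⟨2 | 2⟩]


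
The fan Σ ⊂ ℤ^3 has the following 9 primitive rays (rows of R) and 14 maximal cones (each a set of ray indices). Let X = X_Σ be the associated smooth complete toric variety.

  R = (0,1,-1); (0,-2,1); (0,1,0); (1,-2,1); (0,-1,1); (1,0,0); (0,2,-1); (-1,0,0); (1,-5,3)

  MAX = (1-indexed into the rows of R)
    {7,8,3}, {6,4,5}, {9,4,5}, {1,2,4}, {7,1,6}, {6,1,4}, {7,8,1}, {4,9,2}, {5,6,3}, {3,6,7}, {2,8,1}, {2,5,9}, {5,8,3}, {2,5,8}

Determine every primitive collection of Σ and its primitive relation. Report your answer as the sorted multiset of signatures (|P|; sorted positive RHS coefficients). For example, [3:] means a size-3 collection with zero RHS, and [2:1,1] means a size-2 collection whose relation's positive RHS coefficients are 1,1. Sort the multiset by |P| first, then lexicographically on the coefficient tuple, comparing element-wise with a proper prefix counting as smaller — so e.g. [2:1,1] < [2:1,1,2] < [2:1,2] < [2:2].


|primitive collections| = 16. Relations:

  P = {1,5}:  v_{1} + v_{5} = 0 ; sig = [2:]
  P = {2,7}:  v_{2} + v_{7} = 0 ; sig = [2:]
  P = {6,8}:  v_{6} + v_{8} = 0 ; sig = [2:]
  P = {1,3}:  v_{1} + v_{3} = v_{7} ; sig = [2:1]
  P = {2,3}:  v_{2} + v_{3} = v_{5} ; sig = [2:1]
  P = {2,6}:  v_{2} + v_{6} = v_{4} ; sig = [2:1]
  P = {4,7}:  v_{4} + v_{7} = v_{6} ; sig = [2:1]
  P = {4,8}:  v_{4} + v_{8} = v_{2} ; sig = [2:1]
  P = {5,7}:  v_{5} + v_{7} = v_{3} ; sig = [2:1]
  P = {1,9}:  v_{1} + v_{9} = v_{2} + v_{4} ; sig = [2:1,1]
  P = {3,4}:  v_{3} + v_{4} = v_{5} + v_{6} ; sig = [2:1,1]
  P = {7,9}:  v_{7} + v_{9} = v_{4} + v_{5} ; sig = [2:1,1]
  P = {3,9}:  v_{3} + v_{9} = v_{4} + 2·v_{5} ; sig = [2:1,2]
  P = {6,9}:  v_{6} + v_{9} = 2·v_{4} + v_{5} ; sig = [2:1,2]
  P = {8,9}:  v_{8} + v_{9} = 2·v_{2} + v_{5} ; sig = [2:1,2]
  P = {2,4,5}:  v_{2} + v_{4} + v_{5} = v_{9} ; sig = [3:1]

Hence PRS(X_Σ) =
[[2:], [2:], [2:], [2:1], [2:1], [2:1], [2:1], [2:1], [2:1], [2:1,1], [2:1,1], [2:1,1], [2:1,2], [2:1,2], [2:1,2], [3:1]]


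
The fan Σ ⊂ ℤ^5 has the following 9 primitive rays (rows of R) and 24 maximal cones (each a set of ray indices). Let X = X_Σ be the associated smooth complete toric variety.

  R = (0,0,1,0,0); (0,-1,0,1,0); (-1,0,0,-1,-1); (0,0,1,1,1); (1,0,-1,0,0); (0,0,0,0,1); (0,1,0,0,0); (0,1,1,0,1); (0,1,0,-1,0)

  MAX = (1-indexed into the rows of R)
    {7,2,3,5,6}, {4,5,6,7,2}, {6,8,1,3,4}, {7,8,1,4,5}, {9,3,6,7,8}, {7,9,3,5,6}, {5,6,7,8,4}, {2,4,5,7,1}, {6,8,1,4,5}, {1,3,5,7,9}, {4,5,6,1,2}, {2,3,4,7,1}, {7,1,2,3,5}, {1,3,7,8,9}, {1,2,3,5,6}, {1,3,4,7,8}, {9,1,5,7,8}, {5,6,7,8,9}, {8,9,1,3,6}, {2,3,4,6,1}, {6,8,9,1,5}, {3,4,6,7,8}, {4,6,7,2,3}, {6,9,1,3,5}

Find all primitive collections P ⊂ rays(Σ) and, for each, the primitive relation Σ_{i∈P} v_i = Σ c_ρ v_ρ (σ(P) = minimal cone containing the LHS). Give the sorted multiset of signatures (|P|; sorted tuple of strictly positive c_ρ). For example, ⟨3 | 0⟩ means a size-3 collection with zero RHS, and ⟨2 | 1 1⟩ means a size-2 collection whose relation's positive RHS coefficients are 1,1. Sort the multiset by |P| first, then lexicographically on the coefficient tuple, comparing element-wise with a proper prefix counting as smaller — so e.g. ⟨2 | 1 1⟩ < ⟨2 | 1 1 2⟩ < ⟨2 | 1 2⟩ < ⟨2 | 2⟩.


6 minimal non-faces of Δ(Σ) (on 9 rays):

  P = {2,9}:  v_{2} + v_{9} = 0 ; sig = ⟨2 | 0⟩
  P = {2,8}:  v_{2} + v_{8} = v_{4} ; sig = ⟨2 | 1⟩
  P = {4,9}:  v_{4} + v_{9} = v_{8} ; sig = ⟨2 | 1⟩
  P = {3,4,5}:  v_{3} + v_{4} + v_{5} = 0 ; sig = ⟨3 | 0⟩
  P = {1,6,7}:  v_{1} + v_{6} + v_{7} = v_{8} ; sig = ⟨3 | 1⟩
  P = {3,5,8}:  v_{3} + v_{5} + v_{8} = v_{9} ; sig = ⟨3 | 1⟩

Signatures (|P|; sorted positive RHS coefficients), sorted:
{ ⟨2 | 0⟩,  ⟨2 | 1⟩ ×2,  ⟨3 | 0⟩,  ⟨3 | 1⟩ ×2 }


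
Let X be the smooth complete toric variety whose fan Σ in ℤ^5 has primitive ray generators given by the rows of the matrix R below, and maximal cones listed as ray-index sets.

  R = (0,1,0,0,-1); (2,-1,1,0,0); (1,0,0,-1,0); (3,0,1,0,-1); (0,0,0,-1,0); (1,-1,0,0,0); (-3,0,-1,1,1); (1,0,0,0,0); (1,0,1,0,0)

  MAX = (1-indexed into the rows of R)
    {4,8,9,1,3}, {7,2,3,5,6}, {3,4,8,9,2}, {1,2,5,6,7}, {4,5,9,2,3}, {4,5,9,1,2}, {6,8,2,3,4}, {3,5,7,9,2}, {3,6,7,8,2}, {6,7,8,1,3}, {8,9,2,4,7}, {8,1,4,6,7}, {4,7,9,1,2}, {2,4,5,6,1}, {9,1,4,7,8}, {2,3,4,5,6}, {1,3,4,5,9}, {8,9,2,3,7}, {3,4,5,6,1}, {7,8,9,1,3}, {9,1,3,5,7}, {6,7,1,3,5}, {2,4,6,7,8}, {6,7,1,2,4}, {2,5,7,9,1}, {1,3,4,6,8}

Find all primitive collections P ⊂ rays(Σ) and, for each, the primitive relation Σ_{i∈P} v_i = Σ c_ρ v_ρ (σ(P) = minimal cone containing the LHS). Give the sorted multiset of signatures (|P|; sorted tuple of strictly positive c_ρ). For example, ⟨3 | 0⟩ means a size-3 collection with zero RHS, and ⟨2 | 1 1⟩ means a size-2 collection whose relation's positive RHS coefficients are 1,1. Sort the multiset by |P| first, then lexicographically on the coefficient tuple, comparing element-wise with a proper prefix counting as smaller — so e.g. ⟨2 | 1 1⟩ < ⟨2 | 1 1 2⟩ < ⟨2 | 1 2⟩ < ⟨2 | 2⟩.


Σ has 6 primitive collections:

  • {5,8}:  v_{5} + v_{8} = v_{3}  →  sig = ⟨2 | 1⟩
  • {6,9}:  v_{6} + v_{9} = v_{2}  →  sig = ⟨2 | 1⟩
  • {4,5,7}:  v_{4} + v_{5} + v_{7} = 0  →  sig = ⟨3 | 0⟩
  • {1,2,8}:  v_{1} + v_{2} + v_{8} = v_{4}  →  sig = ⟨3 | 1⟩
  • {3,4,7}:  v_{3} + v_{4} + v_{7} = v_{8}  →  sig = ⟨3 | 1⟩
  • {1,2,3}:  v_{1} + v_{2} + v_{3} = v_{4} + v_{5}  →  sig = ⟨3 | 1 1⟩

Hence PRS(X_Σ) =
[⟨2 | 1⟩, ⟨2 | 1⟩, ⟨3 | 0⟩, ⟨3 | 1⟩, ⟨3 | 1⟩, ⟨3 | 1 1⟩]


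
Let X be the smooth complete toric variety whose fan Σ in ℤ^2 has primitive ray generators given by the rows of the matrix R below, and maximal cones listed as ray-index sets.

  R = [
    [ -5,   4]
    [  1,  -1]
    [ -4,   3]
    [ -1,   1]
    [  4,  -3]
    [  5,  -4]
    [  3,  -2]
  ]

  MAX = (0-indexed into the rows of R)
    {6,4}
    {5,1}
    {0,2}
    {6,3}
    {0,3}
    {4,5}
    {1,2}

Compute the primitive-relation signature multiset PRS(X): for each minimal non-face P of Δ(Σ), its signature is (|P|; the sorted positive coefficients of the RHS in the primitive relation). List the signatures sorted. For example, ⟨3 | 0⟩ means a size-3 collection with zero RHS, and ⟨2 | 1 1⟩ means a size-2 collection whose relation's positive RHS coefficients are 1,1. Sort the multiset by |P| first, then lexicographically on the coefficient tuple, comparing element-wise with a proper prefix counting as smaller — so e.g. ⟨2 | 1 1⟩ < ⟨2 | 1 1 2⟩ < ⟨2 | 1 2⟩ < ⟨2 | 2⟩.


|primitive collections| = 14. Relations:

  P={0,5}:  v_{0} + v_{5} = 0 ; sig = ⟨2 | 0⟩
  P={1,3}:  v_{1} + v_{3} = 0 ; sig = ⟨2 | 0⟩
  P={2,4}:  v_{2} + v_{4} = 0 ; sig = ⟨2 | 0⟩
  P={0,1}:  v_{0} + v_{1} = v_{2} ; sig = ⟨2 | 1⟩
  P={0,4}:  v_{0} + v_{4} = v_{3} ; sig = ⟨2 | 1⟩
  P={1,4}:  v_{1} + v_{4} = v_{5} ; sig = ⟨2 | 1⟩
  P={1,6}:  v_{1} + v_{6} = v_{4} ; sig = ⟨2 | 1⟩
  P={2,3}:  v_{2} + v_{3} = v_{0} ; sig = ⟨2 | 1⟩
  P={2,5}:  v_{2} + v_{5} = v_{1} ; sig = ⟨2 | 1⟩
  P={2,6}:  v_{2} + v_{6} = v_{3} ; sig = ⟨2 | 1⟩
  P={3,4}:  v_{3} + v_{4} = v_{6} ; sig = ⟨2 | 1⟩
  P={3,5}:  v_{3} + v_{5} = v_{4} ; sig = ⟨2 | 1⟩
  P={0,6}:  v_{0} + v_{6} = 2·v_{3} ; sig = ⟨2 | 2⟩
  P={5,6}:  v_{5} + v_{6} = 2·v_{4} ; sig = ⟨2 | 2⟩

so the primitive-relation signature multiset is
{ ⟨2 | 0⟩ ×3,  ⟨2 | 1⟩ ×9,  ⟨2 | 2⟩ ×2 }


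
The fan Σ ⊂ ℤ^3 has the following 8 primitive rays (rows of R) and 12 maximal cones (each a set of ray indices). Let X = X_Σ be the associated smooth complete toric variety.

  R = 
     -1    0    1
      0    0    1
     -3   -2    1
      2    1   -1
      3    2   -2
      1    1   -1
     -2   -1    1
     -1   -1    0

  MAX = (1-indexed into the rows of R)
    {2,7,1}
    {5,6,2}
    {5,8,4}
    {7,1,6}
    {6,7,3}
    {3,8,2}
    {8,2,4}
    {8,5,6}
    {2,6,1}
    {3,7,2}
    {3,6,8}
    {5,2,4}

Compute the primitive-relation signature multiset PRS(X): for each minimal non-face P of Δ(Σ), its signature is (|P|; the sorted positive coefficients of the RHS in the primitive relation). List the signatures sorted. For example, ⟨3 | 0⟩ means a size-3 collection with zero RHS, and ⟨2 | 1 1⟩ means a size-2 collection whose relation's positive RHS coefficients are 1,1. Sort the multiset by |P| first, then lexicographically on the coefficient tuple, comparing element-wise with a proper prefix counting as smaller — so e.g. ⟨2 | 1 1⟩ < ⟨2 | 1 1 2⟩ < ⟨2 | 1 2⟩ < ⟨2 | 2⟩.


|primitive collections| = 14. Relations:

  • {4,7}:  v_{4} + v_{7} = 0  ⇒ sig = ⟨2 | 0⟩
  • {1,8}:  v_{1} + v_{8} = v_{7}  ⇒ sig = ⟨2 | 1⟩
  • {3,4}:  v_{3} + v_{4} = v_{8}  ⇒ sig = ⟨2 | 1⟩
  • {4,6}:  v_{4} + v_{6} = v_{5}  ⇒ sig = ⟨2 | 1⟩
  • {5,7}:  v_{5} + v_{7} = v_{6}  ⇒ sig = ⟨2 | 1⟩
  • {7,8}:  v_{7} + v_{8} = v_{3}  ⇒ sig = ⟨2 | 1⟩
  • {1,4}:  v_{1} + v_{4} = v_{2} + v_{6}  ⇒ sig = ⟨2 | 1 1⟩
  • {3,5}:  v_{3} + v_{5} = v_{6} + v_{8}  ⇒ sig = ⟨2 | 1 1⟩
  • {1,5}:  v_{1} + v_{5} = v_{2} + 2·v_{6}  ⇒ sig = ⟨2 | 1 2⟩
  • {1,3}:  v_{1} + v_{3} = 2·v_{7}  ⇒ sig = ⟨2 | 2⟩
  • {2,6,8}:  v_{2} + v_{6} + v_{8} = 0  ⇒ sig = ⟨3 | 0⟩
  • {2,3,6}:  v_{2} + v_{3} + v_{6} = v_{7}  ⇒ sig = ⟨3 | 1⟩
  • {2,5,8}:  v_{2} + v_{5} + v_{8} = v_{4}  ⇒ sig = ⟨3 | 1⟩
  • {2,6,7}:  v_{2} + v_{6} + v_{7} = v_{1}  ⇒ sig = ⟨3 | 1⟩

so the primitive-relation signature multiset is
    |P|=2: 10 collections, coeffs (), (1), (1), (1), (1), (1), (1,1), (1,1), (1,2), (2)
    |P|=3: 4 collections, coeffs (), (1), (1), (1)


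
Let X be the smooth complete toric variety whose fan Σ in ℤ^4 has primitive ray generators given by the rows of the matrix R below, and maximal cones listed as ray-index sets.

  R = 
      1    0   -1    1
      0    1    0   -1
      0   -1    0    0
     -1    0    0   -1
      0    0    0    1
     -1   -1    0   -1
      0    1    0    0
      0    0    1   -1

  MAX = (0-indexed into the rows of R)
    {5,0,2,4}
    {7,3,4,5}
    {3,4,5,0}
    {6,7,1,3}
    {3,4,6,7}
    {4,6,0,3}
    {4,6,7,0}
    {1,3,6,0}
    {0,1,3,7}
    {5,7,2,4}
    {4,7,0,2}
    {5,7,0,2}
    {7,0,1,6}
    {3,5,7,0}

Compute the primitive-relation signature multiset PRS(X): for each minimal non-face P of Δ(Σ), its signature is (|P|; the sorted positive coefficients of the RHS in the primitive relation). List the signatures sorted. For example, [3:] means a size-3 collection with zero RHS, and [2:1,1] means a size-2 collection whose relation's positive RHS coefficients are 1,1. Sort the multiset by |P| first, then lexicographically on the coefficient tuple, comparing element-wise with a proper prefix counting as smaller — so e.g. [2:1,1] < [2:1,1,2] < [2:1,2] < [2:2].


Σ has 9 primitive collections:

  P = {2,6}:  v_{2} + v_{6} = 0  so sig = [2:]
  P = {1,4}:  v_{1} + v_{4} = v_{6}  so sig = [2:1]
  P = {2,3}:  v_{2} + v_{3} = v_{5}  so sig = [2:1]
  P = {5,6}:  v_{5} + v_{6} = v_{3}  so sig = [2:1]
  P = {1,2}:  v_{1} + v_{2} = v_{0} + v_{3} + v_{7}  so sig = [2:1,1,1]
  P = {1,5}:  v_{1} + v_{5} = v_{0} + 2·v_{3} + v_{7}  so sig = [2:1,1,2]
  P = {0,3,4,7}:  v_{0} + v_{3} + v_{4} + v_{7} = 0  so sig = [4:]
  P = {0,3,6,7}:  v_{0} + v_{3} + v_{6} + v_{7} = v_{1}  so sig = [4:1]
  P = {0,4,5,7}:  v_{0} + v_{4} + v_{5} + v_{7} = v_{2}  so sig = [4:1]

Signatures (|P|; sorted positive RHS coefficients), sorted:
    |P|=2: 6 collections, coeffs (), (1), (1), (1), (1,1,1), (1,1,2)
    |P|=4: 3 collections, coeffs (), (1), (1)


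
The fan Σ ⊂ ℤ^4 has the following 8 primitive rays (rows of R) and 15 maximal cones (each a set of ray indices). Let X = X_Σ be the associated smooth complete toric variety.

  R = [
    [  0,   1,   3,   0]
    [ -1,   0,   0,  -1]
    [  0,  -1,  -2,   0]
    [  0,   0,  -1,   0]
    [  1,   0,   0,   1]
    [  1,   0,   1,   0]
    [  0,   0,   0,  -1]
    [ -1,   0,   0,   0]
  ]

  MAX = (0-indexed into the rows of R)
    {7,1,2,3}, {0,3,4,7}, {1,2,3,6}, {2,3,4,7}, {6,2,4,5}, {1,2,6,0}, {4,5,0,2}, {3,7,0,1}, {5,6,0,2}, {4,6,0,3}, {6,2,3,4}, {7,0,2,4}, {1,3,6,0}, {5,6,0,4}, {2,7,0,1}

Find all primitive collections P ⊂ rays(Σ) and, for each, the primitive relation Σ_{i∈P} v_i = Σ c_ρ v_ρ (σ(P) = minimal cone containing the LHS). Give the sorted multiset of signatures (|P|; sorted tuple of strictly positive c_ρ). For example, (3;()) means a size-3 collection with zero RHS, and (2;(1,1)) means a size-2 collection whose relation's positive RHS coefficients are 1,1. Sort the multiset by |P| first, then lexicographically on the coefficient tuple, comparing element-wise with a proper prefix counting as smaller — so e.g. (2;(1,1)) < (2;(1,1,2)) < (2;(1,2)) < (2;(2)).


|primitive collections| = 7. Relations:

  P = {1,4}:  v_{1} + v_{4} = 0  ⇒ sig = (2;())
  P = {6,7}:  v_{6} + v_{7} = v_{1}  ⇒ sig = (2;(1))
  P = {3,5}:  v_{3} + v_{5} = v_{4} + v_{6}  ⇒ sig = (2;(1,1))
  P = {5,7}:  v_{5} + v_{7} = v_{0} + v_{2}  ⇒ sig = (2;(1,1))
  P = {1,5}:  v_{1} + v_{5} = v_{0} + v_{2} + v_{6}  ⇒ sig = (2;(1,1,1))
  P = {0,2,3}:  v_{0} + v_{2} + v_{3} = 0  ⇒ sig = (3;())
  P = {0,2,4,6}:  v_{0} + v_{2} + v_{4} + v_{6} = v_{5}  ⇒ sig = (4;(1))

Hence PRS(X_Σ) =
{ (2;()),  (2;(1)),  (2;(1,1)) ×2,  (2;(1,1,1)),  (3;()),  (4;(1)) }


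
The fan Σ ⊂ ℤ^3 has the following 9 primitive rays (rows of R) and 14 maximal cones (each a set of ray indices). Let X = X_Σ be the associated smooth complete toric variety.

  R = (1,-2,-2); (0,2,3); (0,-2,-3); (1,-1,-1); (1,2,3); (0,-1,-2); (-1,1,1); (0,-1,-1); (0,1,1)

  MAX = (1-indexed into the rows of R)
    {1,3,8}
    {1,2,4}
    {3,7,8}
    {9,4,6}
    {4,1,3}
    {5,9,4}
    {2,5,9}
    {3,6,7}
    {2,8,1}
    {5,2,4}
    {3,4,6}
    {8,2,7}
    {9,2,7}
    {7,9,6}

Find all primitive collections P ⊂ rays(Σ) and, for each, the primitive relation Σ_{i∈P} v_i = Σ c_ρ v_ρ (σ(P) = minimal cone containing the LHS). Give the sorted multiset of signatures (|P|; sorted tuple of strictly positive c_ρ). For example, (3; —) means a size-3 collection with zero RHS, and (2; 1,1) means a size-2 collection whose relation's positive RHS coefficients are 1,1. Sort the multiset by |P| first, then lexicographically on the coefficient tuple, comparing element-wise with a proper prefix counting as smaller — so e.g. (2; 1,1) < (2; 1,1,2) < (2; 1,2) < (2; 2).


Δ(Σ) — 9 vertices, 16 min non-faces:

  {2,3}:  v_{2} + v_{3} = 0 — sig = (2; —)
  {4,7}:  v_{4} + v_{7} = 0 — sig = (2; —)
  {8,9}:  v_{8} + v_{9} = 0 — sig = (2; —)
  {1,7}:  v_{1} + v_{7} = v_{8} — sig = (2; 1)
  {1,9}:  v_{1} + v_{9} = v_{4} — sig = (2; 1)
  {2,6}:  v_{2} + v_{6} = v_{9} — sig = (2; 1)
  {3,9}:  v_{3} + v_{9} = v_{6} — sig = (2; 1)
  {4,8}:  v_{4} + v_{8} = v_{1} — sig = (2; 1)
  {6,8}:  v_{6} + v_{8} = v_{3} — sig = (2; 1)
  {1,6}:  v_{1} + v_{6} = v_{3} + v_{4} — sig = (2; 1,1)
  {3,5}:  v_{3} + v_{5} = v_{4} + v_{9} — sig = (2; 1,1)
  {5,7}:  v_{5} + v_{7} = v_{2} + v_{9} — sig = (2; 1,1)
  {5,8}:  v_{5} + v_{8} = v_{2} + v_{4} — sig = (2; 1,1)
  {1,5}:  v_{1} + v_{5} = v_{2} + 2·v_{4} — sig = (2; 1,2)
  {5,6}:  v_{5} + v_{6} = v_{4} + 2·v_{9} — sig = (2; 1,2)
  {2,4,9}:  v_{2} + v_{4} + v_{9} = v_{5} — sig = (3; 1)

Signatures (|P|; sorted positive RHS coefficients), sorted:
{ (2; —) ×3,  (2; 1) ×6,  (2; 1,1) ×4,  (2; 1,2) ×2,  (3; 1) }


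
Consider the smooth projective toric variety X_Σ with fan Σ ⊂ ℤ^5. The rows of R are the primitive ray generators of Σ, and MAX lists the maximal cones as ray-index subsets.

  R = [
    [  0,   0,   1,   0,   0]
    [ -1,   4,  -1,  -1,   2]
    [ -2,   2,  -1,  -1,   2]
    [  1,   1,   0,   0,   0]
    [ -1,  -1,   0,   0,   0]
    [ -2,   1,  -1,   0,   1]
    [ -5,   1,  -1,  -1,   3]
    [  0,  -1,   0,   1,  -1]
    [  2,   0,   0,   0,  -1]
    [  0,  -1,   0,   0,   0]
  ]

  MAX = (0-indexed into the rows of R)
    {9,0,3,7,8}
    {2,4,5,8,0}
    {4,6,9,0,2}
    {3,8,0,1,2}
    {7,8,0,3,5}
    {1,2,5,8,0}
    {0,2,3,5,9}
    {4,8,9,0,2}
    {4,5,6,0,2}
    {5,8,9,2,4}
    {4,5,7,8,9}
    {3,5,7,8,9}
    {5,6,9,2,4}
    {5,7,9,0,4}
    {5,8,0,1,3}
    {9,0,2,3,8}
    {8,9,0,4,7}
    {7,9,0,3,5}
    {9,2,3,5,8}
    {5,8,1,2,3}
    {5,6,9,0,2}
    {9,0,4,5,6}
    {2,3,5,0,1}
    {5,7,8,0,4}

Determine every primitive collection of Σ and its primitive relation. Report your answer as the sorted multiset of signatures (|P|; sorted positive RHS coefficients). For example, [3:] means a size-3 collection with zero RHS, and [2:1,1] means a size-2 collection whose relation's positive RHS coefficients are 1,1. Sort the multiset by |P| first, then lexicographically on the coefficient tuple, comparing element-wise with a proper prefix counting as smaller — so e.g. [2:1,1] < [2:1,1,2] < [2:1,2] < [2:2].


12 minimal non-faces of Δ(Σ) (on 10 rays):

  • {3,4}:  v_{3} + v_{4} = 0  so sig = [2:]
  • {2,7}:  v_{2} + v_{7} = v_{5}  so sig = [2:1]
  • {1,9}:  v_{1} + v_{9} = v_{2} + v_{3}  so sig = [2:1,1]
  • {6,8}:  v_{6} + v_{8} = v_{2} + v_{4}  so sig = [2:1,1]
  • {1,4}:  v_{1} + v_{4} = v_{0} + v_{2} + v_{5} + v_{8}  so sig = [2:1,1,1,1]
  • {3,6}:  v_{3} + v_{6} = v_{0} + v_{2} + v_{5} + v_{9}  so sig = [2:1,1,1,1]
  • {1,7}:  v_{1} + v_{7} = v_{0} + v_{3} + 2·v_{5} + v_{8}  so sig = [2:1,1,1,2]
  • {6,7}:  v_{6} + v_{7} = v_{0} + v_{4} + 2·v_{5} + v_{9}  so sig = [2:1,1,1,2]
  • {1,6}:  v_{1} + v_{6} = v_{0} + 2·v_{2} + v_{5}  so sig = [2:1,1,2]
  • {0,5,8,9}:  v_{0} + v_{5} + v_{8} + v_{9} = 0  so sig = [4:]
  • {0,2,3,5,8}:  v_{0} + v_{2} + v_{3} + v_{5} + v_{8} = v_{1}  so sig = [5:1]
  • {0,2,4,5,9}:  v_{0} + v_{2} + v_{4} + v_{5} + v_{9} = v_{6}  so sig = [5:1]

Signatures (|P|; sorted positive RHS coefficients), sorted:
[[2:], [2:1], [2:1,1], [2:1,1], [2:1,1,1,1], [2:1,1,1,1], [2:1,1,1,2], [2:1,1,1,2], [2:1,1,2], [4:], [5:1], [5:1]]


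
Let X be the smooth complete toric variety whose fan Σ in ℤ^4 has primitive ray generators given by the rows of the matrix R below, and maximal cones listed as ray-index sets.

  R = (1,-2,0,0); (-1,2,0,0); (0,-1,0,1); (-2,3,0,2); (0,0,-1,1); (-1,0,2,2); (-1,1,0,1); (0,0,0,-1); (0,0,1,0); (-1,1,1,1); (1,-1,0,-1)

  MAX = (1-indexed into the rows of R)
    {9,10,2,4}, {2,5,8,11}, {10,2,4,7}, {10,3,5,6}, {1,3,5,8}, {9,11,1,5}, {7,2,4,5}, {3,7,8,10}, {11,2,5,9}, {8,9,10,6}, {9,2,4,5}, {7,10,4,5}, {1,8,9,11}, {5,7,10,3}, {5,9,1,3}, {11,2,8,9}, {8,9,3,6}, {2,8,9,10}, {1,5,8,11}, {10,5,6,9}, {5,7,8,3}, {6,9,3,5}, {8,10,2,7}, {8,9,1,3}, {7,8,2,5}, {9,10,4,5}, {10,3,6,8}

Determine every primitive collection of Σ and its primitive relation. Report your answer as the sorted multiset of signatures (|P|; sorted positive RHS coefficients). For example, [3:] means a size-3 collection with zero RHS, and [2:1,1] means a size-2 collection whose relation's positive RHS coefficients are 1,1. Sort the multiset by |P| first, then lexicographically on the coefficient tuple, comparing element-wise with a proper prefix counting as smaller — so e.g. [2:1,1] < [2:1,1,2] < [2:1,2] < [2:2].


22 minimal non-faces of Δ(Σ) (on 11 rays):

  {1,2}:  v_{1} + v_{2} = 0  so sig = [2:]
  {7,11}:  v_{7} + v_{11} = 0  so sig = [2:]
  {1,7}:  v_{1} + v_{7} = v_{3}  so sig = [2:1]
  {2,3}:  v_{2} + v_{3} = v_{7}  so sig = [2:1]
  {3,11}:  v_{3} + v_{11} = v_{1}  so sig = [2:1]
  {7,9}:  v_{7} + v_{9} = v_{10}  so sig = [2:1]
  {10,11}:  v_{10} + v_{11} = v_{9}  so sig = [2:1]
  {1,4}:  v_{1} + v_{4} = v_{5} + v_{10}  so sig = [2:1,1]
  {1,10}:  v_{1} + v_{10} = v_{3} + v_{9}  so sig = [2:1,1]
  {4,8}:  v_{4} + v_{8} = v_{2} + v_{7}  so sig = [2:1,1]
  {3,4}:  v_{3} + v_{4} = v_{5} + v_{7} + v_{10}  so sig = [2:1,1,1]
  {4,11}:  v_{4} + v_{11} = v_{2} + v_{5} + v_{9}  so sig = [2:1,1,1]
  {6,7}:  v_{6} + v_{7} = v_{3} + 2·v_{10}  so sig = [2:1,2]
  {6,11}:  v_{6} + v_{11} = v_{3} + 2·v_{9}  so sig = [2:1,2]
  {4,6}:  v_{4} + v_{6} = v_{5} + 3·v_{10}  so sig = [2:1,3]
  {2,6}:  v_{2} + v_{6} = 2·v_{10}  so sig = [2:2]
  {1,6}:  v_{1} + v_{6} = 2·v_{3} + 2·v_{9}  so sig = [2:2,2]
  {5,8,9}:  v_{5} + v_{8} + v_{9} = 0  so sig = [3:]
  {2,5,10}:  v_{2} + v_{5} + v_{10} = v_{4}  so sig = [3:1]
  {3,9,10}:  v_{3} + v_{9} + v_{10} = v_{6}  so sig = [3:1]
  {5,8,10}:  v_{5} + v_{8} + v_{10} = v_{7}  so sig = [3:1]
  {5,6,8}:  v_{5} + v_{6} + v_{8} = v_{3} + v_{10}  so sig = [3:1,1]

Sorted signature multiset PRS(X):
[[2:], [2:], [2:1], [2:1], [2:1], [2:1], [2:1], [2:1,1], [2:1,1], [2:1,1], [2:1,1,1], [2:1,1,1], [2:1,2], [2:1,2], [2:1,3], [2:2], [2:2,2], [3:], [3:1], [3:1], [3:1], [3:1,1]]
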